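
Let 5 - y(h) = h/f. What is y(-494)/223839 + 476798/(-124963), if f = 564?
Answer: -1584027443027/415157327046 ≈ -3.8155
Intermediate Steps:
y(h) = 5 - h/564
y(-494)/223839 + 476798/(-124963) = (5 - 1/564*(-494))/223839 + 476798/(-124963) = (5 + 247/282)*(1/223839) + 476798*(-1/124963) = (1657/282)*(1/223839) - 476798/124963 = 1657/63122598 - 476798/124963 = -1584027443027/415157327046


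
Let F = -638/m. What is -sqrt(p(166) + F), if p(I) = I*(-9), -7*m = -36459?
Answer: -2*I*sqrt(55168758203)/12153 ≈ -38.654*I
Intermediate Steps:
m = 36459/7 (m = -1/7*(-36459) = 36459/7 ≈ 5208.4)
p(I) = -9*I
F = -4466/36459 (F = -638/36459/7 = -638*7/36459 = -4466/36459 ≈ -0.12249)
-sqrt(p(166) + F) = -sqrt(-9*166 - 4466/36459) = -sqrt(-1494 - 4466/36459) = -sqrt(-54474212/36459) = -2*I*sqrt(55168758203)/12153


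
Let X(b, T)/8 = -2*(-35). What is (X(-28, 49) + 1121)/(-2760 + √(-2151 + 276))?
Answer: -309304/507965 - 1681*I*√3/304779 ≈ -0.60891 - 0.0095531*I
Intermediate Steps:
X(b, T) = 560 (X(b, T) = 8*(-2*(-35)) = 8*70 = 560)
(X(-28, 49) + 1121)/(-2760 + √(-2151 + 276)) = (560 + 1121)/(-2760 + √(-2151 + 276)) = 1681/(-2760 + √(-1875)) = 1681/(-2760 + 25*I*√3)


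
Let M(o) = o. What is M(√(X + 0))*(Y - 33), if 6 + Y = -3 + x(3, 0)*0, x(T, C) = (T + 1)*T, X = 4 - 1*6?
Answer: -42*I*√2 ≈ -59.397*I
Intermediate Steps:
X = -2 (X = 4 - 6 = -2)
x(T, C) = T*(1 + T) (x(T, C) = (1 + T)*T = T*(1 + T))
Y = -9 (Y = -6 + (-3 + (3*(1 + 3))*0) = -6 + (-3 + (3*4)*0) = -6 + (-3 + 12*0) = -6 + (-3 + 0) = -6 - 3 = -9)
M(√(X + 0))*(Y - 33) = √(-2 + 0)*(-9 - 33) = √(-2)*(-42) = (I*√2)*(-42) = -42*I*√2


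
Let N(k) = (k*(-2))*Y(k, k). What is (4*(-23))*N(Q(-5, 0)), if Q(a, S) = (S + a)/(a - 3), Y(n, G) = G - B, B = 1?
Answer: -345/8 ≈ -43.125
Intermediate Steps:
Y(n, G) = -1 + G (Y(n, G) = G - 1*1 = G - 1 = -1 + G)
Q(a, S) = (S + a)/(-3 + a)
N(k) = -2*k*(-1 + k) (N(k) = (k*(-2))*(-1 + k) = (-2*k)*(-1 + k) = -2*k*(-1 + k))
(4*(-23))*N(Q(-5, 0)) = (4*(-23))*(2*((0 - 5)/(-3 - 5))*(1 - (0 - 5)/(-3 - 5))) = -184*-5/(-8)*(1 - (-5)/(-8)) = -184*(-⅛*(-5))*(1 - (-1)*(-5)/8) = -184*5*(1 - 1*5/8)/8 = -184*5*(1 - 5/8)/8 = -184*5*3/(8*8) = -92*15/32 = -345/8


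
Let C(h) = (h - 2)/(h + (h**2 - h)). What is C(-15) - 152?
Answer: -34217/225 ≈ -152.08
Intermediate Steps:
C(h) = (-2 + h)/h**2 (C(h) = (-2 + h)/(h**2) = (-2 + h)/h**2)
C(-15) - 152 = (-2 - 15)/(-15)**2 - 152 = (1/225)*(-17) - 152 = -17/225 - 152 = -34217/225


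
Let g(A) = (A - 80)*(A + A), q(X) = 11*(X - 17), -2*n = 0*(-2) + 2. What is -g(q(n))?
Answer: -110088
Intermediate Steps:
n = -1 (n = -(0*(-2) + 2)/2 = -(0 + 2)/2 = -1/2*2 = -1)
q(X) = -187 + 11*X (q(X) = 11*(-17 + X) = -187 + 11*X)
g(A) = 2*A*(-80 + A) (g(A) = (-80 + A)*(2*A) = 2*A*(-80 + A))
-g(q(n)) = -2*(-187 + 11*(-1))*(-80 + (-187 + 11*(-1))) = -2*(-187 - 11)*(-80 + (-187 - 11)) = -2*(-198)*(-80 - 198) = -2*(-198)*(-278) = -1*110088 = -110088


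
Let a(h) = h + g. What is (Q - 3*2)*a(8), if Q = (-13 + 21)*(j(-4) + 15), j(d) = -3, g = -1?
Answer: 630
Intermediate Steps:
a(h) = -1 + h (a(h) = h - 1 = -1 + h)
Q = 96 (Q = (-13 + 21)*(-3 + 15) = 8*12 = 96)
(Q - 3*2)*a(8) = (96 - 3*2)*(-1 + 8) = (96 - 6)*7 = 90*7 = 630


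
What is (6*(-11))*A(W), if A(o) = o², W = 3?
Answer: -594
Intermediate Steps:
(6*(-11))*A(W) = (6*(-11))*3² = -66*9 = -594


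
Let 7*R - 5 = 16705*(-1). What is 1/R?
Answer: -7/16700 ≈ -0.00041916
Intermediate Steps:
R = -16700/7 (R = 5/7 + (16705*(-1))/7 = 5/7 + (⅐)*(-16705) = 5/7 - 16705/7 = -16700/7 ≈ -2385.7)
1/R = 1/(-16700/7) = -7/16700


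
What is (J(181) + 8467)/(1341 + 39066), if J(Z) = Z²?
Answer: 41228/40407 ≈ 1.0203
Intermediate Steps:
(J(181) + 8467)/(1341 + 39066) = (181² + 8467)/(1341 + 39066) = (32761 + 8467)/40407 = 41228*(1/40407) = 41228/40407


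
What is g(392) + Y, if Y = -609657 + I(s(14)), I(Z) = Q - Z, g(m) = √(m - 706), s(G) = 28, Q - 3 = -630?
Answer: -610312 + I*√314 ≈ -6.1031e+5 + 17.72*I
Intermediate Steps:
Q = -627 (Q = 3 - 630 = -627)
g(m) = √(-706 + m)
I(Z) = -627 - Z
Y = -610312 (Y = -609657 + (-627 - 1*28) = -609657 + (-627 - 28) = -609657 - 655 = -610312)
g(392) + Y = √(-706 + 392) - 610312 = √(-314) - 610312 = I*√314 - 610312 = -610312 + I*√314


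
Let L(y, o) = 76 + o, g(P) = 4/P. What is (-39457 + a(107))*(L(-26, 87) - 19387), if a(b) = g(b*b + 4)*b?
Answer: 8687336999832/11453 ≈ 7.5852e+8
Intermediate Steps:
a(b) = 4*b/(4 + b**2) (a(b) = (4/(b*b + 4))*b = (4/(b**2 + 4))*b = (4/(4 + b**2))*b = 4*b/(4 + b**2))
(-39457 + a(107))*(L(-26, 87) - 19387) = (-39457 + 4*107/(4 + 107**2))*((76 + 87) - 19387) = (-39457 + 4*107/(4 + 11449))*(163 - 19387) = (-39457 + 4*107/11453)*(-19224) = (-39457 + 4*107*(1/11453))*(-19224) = (-39457 + 428/11453)*(-19224) = -451900593/11453*(-19224) = 8687336999832/11453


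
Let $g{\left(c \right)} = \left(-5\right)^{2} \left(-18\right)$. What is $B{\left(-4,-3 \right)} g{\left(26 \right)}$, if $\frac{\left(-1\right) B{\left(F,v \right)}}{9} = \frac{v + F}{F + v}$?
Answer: $4050$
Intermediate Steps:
$B{\left(F,v \right)} = -9$ ($B{\left(F,v \right)} = - 9 \frac{v + F}{F + v} = - 9 \frac{F + v}{F + v} = \left(-9\right) 1 = -9$)
$g{\left(c \right)} = -450$ ($g{\left(c \right)} = 25 \left(-18\right) = -450$)
$B{\left(-4,-3 \right)} g{\left(26 \right)} = \left(-9\right) \left(-450\right) = 4050$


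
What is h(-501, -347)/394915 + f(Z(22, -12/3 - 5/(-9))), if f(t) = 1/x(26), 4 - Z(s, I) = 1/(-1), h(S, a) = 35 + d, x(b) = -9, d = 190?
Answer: -78578/710847 ≈ -0.11054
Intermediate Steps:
h(S, a) = 225 (h(S, a) = 35 + 190 = 225)
Z(s, I) = 5 (Z(s, I) = 4 - 1/(-1) = 4 - 1*(-1) = 4 + 1 = 5)
f(t) = -1/9 (f(t) = 1/(-9) = -1/9)
h(-501, -347)/394915 + f(Z(22, -12/3 - 5/(-9))) = 225/394915 - 1/9 = 225*(1/394915) - 1/9 = 45/78983 - 1/9 = -78578/710847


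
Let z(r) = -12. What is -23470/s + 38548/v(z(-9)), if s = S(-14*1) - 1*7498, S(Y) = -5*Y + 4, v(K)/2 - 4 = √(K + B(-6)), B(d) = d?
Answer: 143289671/63104 - 28911*I*√2/17 ≈ 2270.7 - 2405.1*I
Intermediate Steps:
v(K) = 8 + 2*√(-6 + K) (v(K) = 8 + 2*√(K - 6) = 8 + 2*√(-6 + K))
S(Y) = 4 - 5*Y
s = -7424 (s = (4 - (-70)) - 1*7498 = (4 - 5*(-14)) - 7498 = (4 + 70) - 7498 = 74 - 7498 = -7424)
-23470/s + 38548/v(z(-9)) = -23470/(-7424) + 38548/(8 + 2*√(-6 - 12)) = -23470*(-1/7424) + 38548/(8 + 2*√(-18)) = 11735/3712 + 38548/(8 + 2*(3*I*√2)) = 11735/3712 + 38548/(8 + 6*I*√2)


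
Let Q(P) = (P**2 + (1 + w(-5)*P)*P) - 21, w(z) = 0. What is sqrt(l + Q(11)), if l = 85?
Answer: 14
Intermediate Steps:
Q(P) = -21 + P + P**2 (Q(P) = (P**2 + (1 + 0*P)*P) - 21 = (P**2 + (1 + 0)*P) - 21 = (P**2 + 1*P) - 21 = (P**2 + P) - 21 = (P + P**2) - 21 = -21 + P + P**2)
sqrt(l + Q(11)) = sqrt(85 + (-21 + 11 + 11**2)) = sqrt(85 + (-21 + 11 + 121)) = sqrt(85 + 111) = sqrt(196) = 14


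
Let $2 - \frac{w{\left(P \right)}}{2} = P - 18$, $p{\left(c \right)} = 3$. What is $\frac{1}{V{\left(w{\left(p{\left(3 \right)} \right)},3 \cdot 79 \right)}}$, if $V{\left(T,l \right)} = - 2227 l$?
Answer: $- \frac{1}{527799} \approx -1.8947 \cdot 10^{-6}$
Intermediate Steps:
$w{\left(P \right)} = 40 - 2 P$ ($w{\left(P \right)} = 4 - 2 \left(P - 18\right) = 4 - 2 \left(-18 + P\right) = 4 - \left(-36 + 2 P\right) = 40 - 2 P$)
$\frac{1}{V{\left(w{\left(p{\left(3 \right)} \right)},3 \cdot 79 \right)}} = \frac{1}{\left(-2227\right) 3 \cdot 79} = \frac{1}{\left(-2227\right) 237} = \frac{1}{-527799} = - \frac{1}{527799}$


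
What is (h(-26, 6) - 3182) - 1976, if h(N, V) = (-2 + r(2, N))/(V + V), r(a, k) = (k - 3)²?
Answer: -61057/12 ≈ -5088.1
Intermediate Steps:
r(a, k) = (-3 + k)²
h(N, V) = (-2 + (-3 + N)²)/(2*V) (h(N, V) = (-2 + (-3 + N)²)/(V + V) = (-2 + (-3 + N)²)/((2*V)) = (-2 + (-3 + N)²)*(1/(2*V)) = (-2 + (-3 + N)²)/(2*V))
(h(-26, 6) - 3182) - 1976 = ((½)*(-2 + (-3 - 26)²)/6 - 3182) - 1976 = ((½)*(⅙)*(-2 + (-29)²) - 3182) - 1976 = ((½)*(⅙)*(-2 + 841) - 3182) - 1976 = ((½)*(⅙)*839 - 3182) - 1976 = (839/12 - 3182) - 1976 = -37345/12 - 1976 = -61057/12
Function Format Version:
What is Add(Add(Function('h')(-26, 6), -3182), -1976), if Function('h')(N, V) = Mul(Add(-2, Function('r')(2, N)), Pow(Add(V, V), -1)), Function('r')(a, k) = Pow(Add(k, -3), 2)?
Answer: Rational(-61057, 12) ≈ -5088.1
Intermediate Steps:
Function('r')(a, k) = Pow(Add(-3, k), 2)
Function('h')(N, V) = Mul(Rational(1, 2), Pow(V, -1), Add(-2, Pow(Add(-3, N), 2))) (Function('h')(N, V) = Mul(Add(-2, Pow(Add(-3, N), 2)), Pow(Add(V, V), -1)) = Mul(Add(-2, Pow(Add(-3, N), 2)), Pow(Mul(2, V), -1)) = Mul(Add(-2, Pow(Add(-3, N), 2)), Mul(Rational(1, 2), Pow(V, -1))) = Mul(Rational(1, 2), Pow(V, -1), Add(-2, Pow(Add(-3, N), 2))))
Add(Add(Function('h')(-26, 6), -3182), -1976) = Add(Add(Mul(Rational(1, 2), Pow(6, -1), Add(-2, Pow(Add(-3, -26), 2))), -3182), -1976) = Add(Add(Mul(Rational(1, 2), Rational(1, 6), Add(-2, Pow(-29, 2))), -3182), -1976) = Add(Add(Mul(Rational(1, 2), Rational(1, 6), Add(-2, 841)), -3182), -1976) = Add(Add(Mul(Rational(1, 2), Rational(1, 6), 839), -3182), -1976) = Add(Add(Rational(839, 12), -3182), -1976) = Add(Rational(-37345, 12), -1976) = Rational(-61057, 12)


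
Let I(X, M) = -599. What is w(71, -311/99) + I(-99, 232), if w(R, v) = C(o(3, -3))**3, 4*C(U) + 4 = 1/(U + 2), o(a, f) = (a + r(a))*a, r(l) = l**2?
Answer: -2107015943/3511808 ≈ -599.98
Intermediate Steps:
o(a, f) = a*(a + a**2) (o(a, f) = (a + a**2)*a = a*(a + a**2))
C(U) = -1 + 1/(4*(2 + U)) (C(U) = -1 + 1/(4*(U + 2)) = -1 + 1/(4*(2 + U)))
w(R, v) = -3442951/3511808 (w(R, v) = ((-7/4 - 3**2*(1 + 3))/(2 + 3**2*(1 + 3)))**3 = ((-7/4 - 9*4)/(2 + 9*4))**3 = ((-7/4 - 1*36)/(2 + 36))**3 = ((-7/4 - 36)/38)**3 = ((1/38)*(-151/4))**3 = (-151/152)**3 = -3442951/3511808)
w(71, -311/99) + I(-99, 232) = -3442951/3511808 - 599 = -2107015943/3511808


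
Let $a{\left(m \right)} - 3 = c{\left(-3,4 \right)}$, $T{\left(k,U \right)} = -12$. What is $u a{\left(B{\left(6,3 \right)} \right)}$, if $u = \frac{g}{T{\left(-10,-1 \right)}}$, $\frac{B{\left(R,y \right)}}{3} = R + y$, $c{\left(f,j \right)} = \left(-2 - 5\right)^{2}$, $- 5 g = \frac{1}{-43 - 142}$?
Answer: $- \frac{13}{2775} \approx -0.0046847$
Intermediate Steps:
$g = \frac{1}{925}$ ($g = - \frac{1}{5 \left(-43 - 142\right)} = - \frac{1}{5 \left(-185\right)} = \left(- \frac{1}{5}\right) \left(- \frac{1}{185}\right) = \frac{1}{925} \approx 0.0010811$)
$c{\left(f,j \right)} = 49$ ($c{\left(f,j \right)} = \left(-7\right)^{2} = 49$)
$B{\left(R,y \right)} = 3 R + 3 y$ ($B{\left(R,y \right)} = 3 \left(R + y\right) = 3 R + 3 y$)
$a{\left(m \right)} = 52$ ($a{\left(m \right)} = 3 + 49 = 52$)
$u = - \frac{1}{11100}$ ($u = \frac{1}{925 \left(-12\right)} = \frac{1}{925} \left(- \frac{1}{12}\right) = - \frac{1}{11100} \approx -9.009 \cdot 10^{-5}$)
$u a{\left(B{\left(6,3 \right)} \right)} = \left(- \frac{1}{11100}\right) 52 = - \frac{13}{2775}$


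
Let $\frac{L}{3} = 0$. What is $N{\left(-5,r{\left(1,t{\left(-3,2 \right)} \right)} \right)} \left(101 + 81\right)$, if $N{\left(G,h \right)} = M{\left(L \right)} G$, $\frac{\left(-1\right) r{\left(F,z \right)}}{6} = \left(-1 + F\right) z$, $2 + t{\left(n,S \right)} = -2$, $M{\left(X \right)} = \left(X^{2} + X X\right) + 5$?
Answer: $-4550$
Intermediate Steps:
$L = 0$ ($L = 3 \cdot 0 = 0$)
$M{\left(X \right)} = 5 + 2 X^{2}$ ($M{\left(X \right)} = \left(X^{2} + X^{2}\right) + 5 = 2 X^{2} + 5 = 5 + 2 X^{2}$)
$t{\left(n,S \right)} = -4$ ($t{\left(n,S \right)} = -2 - 2 = -4$)
$r{\left(F,z \right)} = - 6 z \left(-1 + F\right)$ ($r{\left(F,z \right)} = - 6 \left(-1 + F\right) z = - 6 z \left(-1 + F\right)$)
$N{\left(G,h \right)} = 5 G$ ($N{\left(G,h \right)} = \left(5 + 2 \cdot 0^{2}\right) G = \left(5 + 2 \cdot 0\right) G = \left(5 + 0\right) G = 5 G$)
$N{\left(-5,r{\left(1,t{\left(-3,2 \right)} \right)} \right)} \left(101 + 81\right) = 5 \left(-5\right) \left(101 + 81\right) = \left(-25\right) 182 = -4550$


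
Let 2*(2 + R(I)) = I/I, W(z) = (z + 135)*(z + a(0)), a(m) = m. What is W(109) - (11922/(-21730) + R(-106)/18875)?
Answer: 2181734839069/82030750 ≈ 26597.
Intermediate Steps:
W(z) = z*(135 + z) (W(z) = (z + 135)*(z + 0) = (135 + z)*z = z*(135 + z))
R(I) = -3/2 (R(I) = -2 + (I/I)/2 = -2 + (½)*1 = -2 + ½ = -3/2)
W(109) - (11922/(-21730) + R(-106)/18875) = 109*(135 + 109) - (11922/(-21730) - 3/2/18875) = 109*244 - (11922*(-1/21730) - 3/2*1/18875) = 26596 - (-5961/10865 - 3/37750) = 26596 - 1*(-45012069/82030750) = 26596 + 45012069/82030750 = 2181734839069/82030750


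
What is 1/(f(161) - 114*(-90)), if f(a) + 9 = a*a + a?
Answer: 1/36333 ≈ 2.7523e-5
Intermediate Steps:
f(a) = -9 + a + a² (f(a) = -9 + (a*a + a) = -9 + (a² + a) = -9 + (a + a²) = -9 + a + a²)
1/(f(161) - 114*(-90)) = 1/((-9 + 161 + 161²) - 114*(-90)) = 1/((-9 + 161 + 25921) + 10260) = 1/(26073 + 10260) = 1/36333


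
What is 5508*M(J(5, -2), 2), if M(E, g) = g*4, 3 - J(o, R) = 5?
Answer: 44064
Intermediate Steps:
J(o, R) = -2 (J(o, R) = 3 - 1*5 = 3 - 5 = -2)
M(E, g) = 4*g
5508*M(J(5, -2), 2) = 5508*(4*2) = 5508*8 = 44064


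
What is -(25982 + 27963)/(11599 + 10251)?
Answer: -10789/4370 ≈ -2.4689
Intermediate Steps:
-(25982 + 27963)/(11599 + 10251) = -53945/21850 = -1*10789/4370 = -10789/4370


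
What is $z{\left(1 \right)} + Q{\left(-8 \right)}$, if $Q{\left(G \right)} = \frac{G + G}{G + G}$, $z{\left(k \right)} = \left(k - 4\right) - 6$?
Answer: $-8$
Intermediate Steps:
$z{\left(k \right)} = -10 + k$ ($z{\left(k \right)} = \left(-4 + k\right) - 6 = -10 + k$)
$Q{\left(G \right)} = 1$ ($Q{\left(G \right)} = \frac{2 G}{2 G} = 2 G \frac{1}{2 G} = 1$)
$z{\left(1 \right)} + Q{\left(-8 \right)} = \left(-10 + 1\right) + 1 = -9 + 1 = -8$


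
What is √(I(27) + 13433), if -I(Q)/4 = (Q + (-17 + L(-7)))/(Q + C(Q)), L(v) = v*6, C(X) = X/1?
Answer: √1088265/9 ≈ 115.91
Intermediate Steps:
C(X) = X (C(X) = X*1 = X)
L(v) = 6*v
I(Q) = -2*(-59 + Q)/Q (I(Q) = -4*(Q + (-17 + 6*(-7)))/(Q + Q) = -4*(Q + (-17 - 42))/(2*Q) = -4*(Q - 59)*1/(2*Q) = -4*(-59 + Q)*1/(2*Q) = -2*(-59 + Q)/Q)
√(I(27) + 13433) = √((-2 + 118/27) + 13433) = √(64/27 + 13433) = √(362755/27) = √1088265/9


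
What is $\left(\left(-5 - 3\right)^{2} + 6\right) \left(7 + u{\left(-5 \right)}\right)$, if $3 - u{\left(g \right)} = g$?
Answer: $1050$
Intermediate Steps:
$u{\left(g \right)} = 3 - g$
$\left(\left(-5 - 3\right)^{2} + 6\right) \left(7 + u{\left(-5 \right)}\right) = \left(\left(-5 - 3\right)^{2} + 6\right) \left(7 + \left(3 - -5\right)\right) = \left(\left(-8\right)^{2} + 6\right) \left(7 + \left(3 + 5\right)\right) = \left(64 + 6\right) \left(7 + 8\right) = 70 \cdot 15 = 1050$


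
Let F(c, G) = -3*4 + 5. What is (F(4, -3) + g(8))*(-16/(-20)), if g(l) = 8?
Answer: ⅘ ≈ 0.80000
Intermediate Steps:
F(c, G) = -7 (F(c, G) = -12 + 5 = -7)
(F(4, -3) + g(8))*(-16/(-20)) = (-7 + 8)*(-16/(-20)) = 1*(-16*(-1/20)) = 1*(⅘) = ⅘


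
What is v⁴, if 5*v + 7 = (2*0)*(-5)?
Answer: 2401/625 ≈ 3.8416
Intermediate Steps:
v = -7/5 (v = -7/5 + ((2*0)*(-5))/5 = -7/5 + (0*(-5))/5 = -7/5 + (⅕)*0 = -7/5 + 0 = -7/5 ≈ -1.4000)
v⁴ = (-7/5)⁴ = 2401/625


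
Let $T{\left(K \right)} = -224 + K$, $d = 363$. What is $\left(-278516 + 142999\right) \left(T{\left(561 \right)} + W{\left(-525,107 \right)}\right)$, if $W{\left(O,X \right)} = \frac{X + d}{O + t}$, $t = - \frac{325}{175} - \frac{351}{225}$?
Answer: $- \frac{4212024340067}{92473} \approx -4.5549 \cdot 10^{7}$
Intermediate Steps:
$t = - \frac{598}{175}$ ($t = \left(-325\right) \frac{1}{175} - \frac{39}{25} = - \frac{13}{7} - \frac{39}{25} = - \frac{598}{175} \approx -3.4171$)
$W{\left(O,X \right)} = \frac{363 + X}{- \frac{598}{175} + O}$ ($W{\left(O,X \right)} = \frac{X + 363}{O - \frac{598}{175}} = \frac{363 + X}{- \frac{598}{175} + O}$)
$\left(-278516 + 142999\right) \left(T{\left(561 \right)} + W{\left(-525,107 \right)}\right) = \left(-278516 + 142999\right) \left(\left(-224 + 561\right) + \frac{175 \left(363 + 107\right)}{-598 + 175 \left(-525\right)}\right) = - 135517 \left(337 + 175 \frac{1}{-598 - 91875} \cdot 470\right) = - 135517 \left(337 + 175 \frac{1}{-92473} \cdot 470\right) = - 135517 \left(337 + 175 \left(- \frac{1}{92473}\right) 470\right) = - 135517 \left(337 - \frac{82250}{92473}\right) = \left(-135517\right) \frac{31081151}{92473} = - \frac{4212024340067}{92473}$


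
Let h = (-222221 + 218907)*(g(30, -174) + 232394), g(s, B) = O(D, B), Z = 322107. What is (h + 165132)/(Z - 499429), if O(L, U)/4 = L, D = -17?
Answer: 384881616/88661 ≈ 4341.0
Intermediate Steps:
O(L, U) = 4*L
g(s, B) = -68 (g(s, B) = 4*(-17) = -68)
h = -769928364 (h = (-222221 + 218907)*(-68 + 232394) = -3314*232326 = -769928364)
(h + 165132)/(Z - 499429) = (-769928364 + 165132)/(322107 - 499429) = -769763232/(-177322) = -769763232*(-1/177322) = 384881616/88661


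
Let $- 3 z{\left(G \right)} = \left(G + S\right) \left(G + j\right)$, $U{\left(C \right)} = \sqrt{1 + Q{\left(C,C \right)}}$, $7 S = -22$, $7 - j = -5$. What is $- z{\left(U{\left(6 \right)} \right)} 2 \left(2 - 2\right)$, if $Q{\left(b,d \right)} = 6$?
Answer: $0$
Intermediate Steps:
$j = 12$ ($j = 7 - -5 = 7 + 5 = 12$)
$S = - \frac{22}{7}$ ($S = \frac{1}{7} \left(-22\right) = - \frac{22}{7} \approx -3.1429$)
$U{\left(C \right)} = \sqrt{7}$ ($U{\left(C \right)} = \sqrt{1 + 6} = \sqrt{7}$)
$z{\left(G \right)} = - \frac{\left(12 + G\right) \left(- \frac{22}{7} + G\right)}{3}$ ($z{\left(G \right)} = - \frac{\left(G - \frac{22}{7}\right) \left(G + 12\right)}{3} = - \frac{\left(- \frac{22}{7} + G\right) \left(12 + G\right)}{3} = - \frac{\left(12 + G\right) \left(- \frac{22}{7} + G\right)}{3}$)
$- z{\left(U{\left(6 \right)} \right)} 2 \left(2 - 2\right) = - (\frac{88}{7} - \frac{62 \sqrt{7}}{21} - \frac{\left(\sqrt{7}\right)^{2}}{3}) 2 \left(2 - 2\right) = - (\frac{88}{7} - \frac{62 \sqrt{7}}{21} - \frac{7}{3}) 2 \cdot 0 = - (\frac{88}{7} - \frac{62 \sqrt{7}}{21} - \frac{7}{3}) 0 = - (\frac{215}{21} - \frac{62 \sqrt{7}}{21}) 0 = \left(- \frac{215}{21} + \frac{62 \sqrt{7}}{21}\right) 0 = 0$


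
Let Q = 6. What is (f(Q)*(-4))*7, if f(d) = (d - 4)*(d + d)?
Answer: -672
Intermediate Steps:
f(d) = 2*d*(-4 + d) (f(d) = (-4 + d)*(2*d) = 2*d*(-4 + d))
(f(Q)*(-4))*7 = ((2*6*(-4 + 6))*(-4))*7 = ((2*6*2)*(-4))*7 = (24*(-4))*7 = -96*7 = -672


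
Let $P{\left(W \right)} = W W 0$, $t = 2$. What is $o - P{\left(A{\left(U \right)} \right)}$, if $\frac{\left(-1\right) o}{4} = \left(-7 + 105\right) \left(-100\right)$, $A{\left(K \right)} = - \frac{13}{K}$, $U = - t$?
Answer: $39200$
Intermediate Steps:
$U = -2$ ($U = \left(-1\right) 2 = -2$)
$P{\left(W \right)} = 0$ ($P{\left(W \right)} = W^{2} \cdot 0 = 0$)
$o = 39200$ ($o = - 4 \left(-7 + 105\right) \left(-100\right) = - 4 \cdot 98 \left(-100\right) = \left(-4\right) \left(-9800\right) = 39200$)
$o - P{\left(A{\left(U \right)} \right)} = 39200 - 0 = 39200 + 0 = 39200$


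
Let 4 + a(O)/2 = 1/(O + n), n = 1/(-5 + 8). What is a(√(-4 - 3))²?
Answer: 2*(24*√7 + 1007*I)/(3*√7 + 31*I) ≈ 61.955 + 11.766*I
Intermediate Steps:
n = ⅓ (n = 1/3 = ⅓ ≈ 0.33333)
a(O) = -8 + 2/(⅓ + O) (a(O) = -8 + 2/(O + ⅓) = -8 + 2/(⅓ + O))
a(√(-4 - 3))² = (2*(-1 - 12*√(-4 - 3))/(1 + 3*√(-4 - 3)))² = (2*(-1 - 12*I*√7)/(1 + 3*√(-7)))² = (2*(-1 - 12*I*√7)/(1 + 3*(I*√7)))² = (2*(-1 - 12*I*√7)/(1 + 3*I*√7))² = 4*(-1 - 12*I*√7)²/(1 + 3*I*√7)²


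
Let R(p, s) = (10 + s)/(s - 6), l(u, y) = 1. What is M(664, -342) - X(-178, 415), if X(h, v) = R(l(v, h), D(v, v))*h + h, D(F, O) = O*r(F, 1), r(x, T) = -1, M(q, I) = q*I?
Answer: -95457020/421 ≈ -2.2674e+5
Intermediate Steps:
M(q, I) = I*q
D(F, O) = -O (D(F, O) = O*(-1) = -O)
R(p, s) = (10 + s)/(-6 + s)
X(h, v) = h + h*(10 - v)/(-6 - v) (X(h, v) = ((10 - v)/(-6 - v))*h + h = h*(10 - v)/(-6 - v) + h = h + h*(10 - v)/(-6 - v))
M(664, -342) - X(-178, 415) = -342*664 - 2*(-178)*(-2 + 415)/(6 + 415) = -227088 - 2*(-178)*413/421 = -227088 - 1*(-147028/421) = -227088 + 147028/421 = -95457020/421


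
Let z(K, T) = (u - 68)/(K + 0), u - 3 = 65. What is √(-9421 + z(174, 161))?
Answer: I*√9421 ≈ 97.062*I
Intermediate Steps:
u = 68 (u = 3 + 65 = 68)
z(K, T) = 0 (z(K, T) = (68 - 68)/(K + 0) = 0/K = 0)
√(-9421 + z(174, 161)) = √(-9421 + 0) = √(-9421) = I*√9421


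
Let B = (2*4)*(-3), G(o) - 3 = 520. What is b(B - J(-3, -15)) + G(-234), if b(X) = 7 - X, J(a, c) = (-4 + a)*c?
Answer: 659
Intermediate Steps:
G(o) = 523 (G(o) = 3 + 520 = 523)
J(a, c) = c*(-4 + a)
B = -24 (B = 8*(-3) = -24)
b(B - J(-3, -15)) + G(-234) = (7 - (-24 - (-15)*(-4 - 3))) + 523 = (7 - (-24 - (-15)*(-7))) + 523 = (7 - (-24 - 1*105)) + 523 = (7 - (-24 - 105)) + 523 = (7 - 1*(-129)) + 523 = (7 + 129) + 523 = 136 + 523 = 659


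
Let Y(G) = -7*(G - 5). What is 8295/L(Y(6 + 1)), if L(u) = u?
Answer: -1185/2 ≈ -592.50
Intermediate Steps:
Y(G) = 35 - 7*G (Y(G) = -7*(-5 + G) = 35 - 7*G)
8295/L(Y(6 + 1)) = 8295/(35 - 7*(6 + 1)) = 8295/(35 - 7*7) = 8295/(35 - 49) = 8295/(-14) = 8295*(-1/14) = -1185/2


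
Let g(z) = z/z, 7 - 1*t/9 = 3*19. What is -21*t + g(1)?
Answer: 9451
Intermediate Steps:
t = -450 (t = 63 - 27*19 = 63 - 9*57 = 63 - 513 = -450)
g(z) = 1
-21*t + g(1) = -21*(-450) + 1 = 9450 + 1 = 9451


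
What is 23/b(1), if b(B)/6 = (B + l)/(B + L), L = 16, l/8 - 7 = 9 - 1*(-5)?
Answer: 391/1014 ≈ 0.38560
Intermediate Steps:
l = 168 (l = 56 + 8*(9 - 1*(-5)) = 56 + 8*(9 + 5) = 56 + 8*14 = 56 + 112 = 168)
b(B) = 6*(168 + B)/(16 + B) (b(B) = 6*((B + 168)/(B + 16)) = 6*((168 + B)/(16 + B)) = 6*(168 + B)/(16 + B))
23/b(1) = 23/(6*(168 + 1)/(16 + 1)) = 23/(6*169/17) = 23/(6*(1/17)*169) = 23/(1014/17) = (17/1014)*23 = 391/1014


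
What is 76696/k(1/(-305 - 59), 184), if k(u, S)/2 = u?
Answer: -13958672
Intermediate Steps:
k(u, S) = 2*u
76696/k(1/(-305 - 59), 184) = 76696/((2/(-305 - 59))) = 76696/((2/(-364))) = 76696/((2*(-1/364))) = 76696/(-1/182) = 76696*(-182) = -13958672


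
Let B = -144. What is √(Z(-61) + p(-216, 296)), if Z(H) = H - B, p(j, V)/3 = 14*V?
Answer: √12515 ≈ 111.87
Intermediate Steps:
p(j, V) = 42*V (p(j, V) = 3*(14*V) = 42*V)
Z(H) = 144 + H (Z(H) = H - 1*(-144) = H + 144 = 144 + H)
√(Z(-61) + p(-216, 296)) = √((144 - 61) + 42*296) = √(83 + 12432) = √12515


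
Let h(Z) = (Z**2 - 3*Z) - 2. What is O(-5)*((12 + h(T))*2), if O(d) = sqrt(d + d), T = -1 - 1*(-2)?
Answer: 16*I*sqrt(10) ≈ 50.596*I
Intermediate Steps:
T = 1 (T = -1 + 2 = 1)
h(Z) = -2 + Z**2 - 3*Z
O(d) = sqrt(2)*sqrt(d) (O(d) = sqrt(2*d) = sqrt(2)*sqrt(d))
O(-5)*((12 + h(T))*2) = (sqrt(2)*sqrt(-5))*((12 + (-2 + 1**2 - 3*1))*2) = (sqrt(2)*(I*sqrt(5)))*((12 + (-2 + 1 - 3))*2) = (I*sqrt(10))*((12 - 4)*2) = (I*sqrt(10))*(8*2) = (I*sqrt(10))*16 = 16*I*sqrt(10)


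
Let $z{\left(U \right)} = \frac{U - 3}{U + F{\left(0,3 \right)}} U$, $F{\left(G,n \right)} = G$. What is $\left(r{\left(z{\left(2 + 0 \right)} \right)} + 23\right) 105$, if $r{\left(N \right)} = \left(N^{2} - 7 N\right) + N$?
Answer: $3150$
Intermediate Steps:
$z{\left(U \right)} = -3 + U$ ($z{\left(U \right)} = \frac{U - 3}{U + 0} U = \frac{-3 + U}{U} U = -3 + U$)
$r{\left(N \right)} = N^{2} - 6 N$
$\left(r{\left(z{\left(2 + 0 \right)} \right)} + 23\right) 105 = \left(\left(-3 + \left(2 + 0\right)\right) \left(-6 + \left(-3 + \left(2 + 0\right)\right)\right) + 23\right) 105 = \left(\left(-3 + 2\right) \left(-6 + \left(-3 + 2\right)\right) + 23\right) 105 = \left(- (-6 - 1) + 23\right) 105 = \left(\left(-1\right) \left(-7\right) + 23\right) 105 = \left(7 + 23\right) 105 = 30 \cdot 105 = 3150$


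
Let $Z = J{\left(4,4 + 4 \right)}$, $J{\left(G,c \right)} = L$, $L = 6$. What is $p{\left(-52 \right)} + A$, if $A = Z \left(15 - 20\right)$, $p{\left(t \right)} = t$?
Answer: $-82$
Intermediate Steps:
$J{\left(G,c \right)} = 6$
$Z = 6$
$A = -30$ ($A = 6 \left(15 - 20\right) = 6 \left(-5\right) = -30$)
$p{\left(-52 \right)} + A = -52 - 30 = -82$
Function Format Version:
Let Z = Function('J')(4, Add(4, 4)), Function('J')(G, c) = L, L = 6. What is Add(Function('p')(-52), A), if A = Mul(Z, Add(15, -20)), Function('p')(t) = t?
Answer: -82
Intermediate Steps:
Function('J')(G, c) = 6
Z = 6
A = -30 (A = Mul(6, Add(15, -20)) = Mul(6, -5) = -30)
Add(Function('p')(-52), A) = Add(-52, -30) = -82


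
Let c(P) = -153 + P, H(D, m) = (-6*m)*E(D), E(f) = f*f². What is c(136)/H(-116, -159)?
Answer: 17/1489094784 ≈ 1.1416e-8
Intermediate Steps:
E(f) = f³
H(D, m) = -6*m*D³ (H(D, m) = (-6*m)*D³ = -6*m*D³)
c(136)/H(-116, -159) = (-153 + 136)/((-6*(-159)*(-116)³)) = -17/((-6*(-159)*(-1560896))) = -17/(-1489094784) = -17*(-1/1489094784) = 17/1489094784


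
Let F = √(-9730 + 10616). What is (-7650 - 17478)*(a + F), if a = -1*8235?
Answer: 206929080 - 25128*√886 ≈ 2.0618e+8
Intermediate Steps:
a = -8235
F = √886 ≈ 29.766
(-7650 - 17478)*(a + F) = (-7650 - 17478)*(-8235 + √886) = -25128*(-8235 + √886) = 206929080 - 25128*√886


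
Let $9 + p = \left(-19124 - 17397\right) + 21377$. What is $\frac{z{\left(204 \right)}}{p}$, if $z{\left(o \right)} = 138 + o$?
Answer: $- \frac{114}{5051} \approx -0.02257$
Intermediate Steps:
$p = -15153$ ($p = -9 + \left(\left(-19124 - 17397\right) + 21377\right) = -9 + \left(-36521 + 21377\right) = -9 - 15144 = -15153$)
$\frac{z{\left(204 \right)}}{p} = \frac{138 + 204}{-15153} = 342 \left(- \frac{1}{15153}\right) = - \frac{114}{5051}$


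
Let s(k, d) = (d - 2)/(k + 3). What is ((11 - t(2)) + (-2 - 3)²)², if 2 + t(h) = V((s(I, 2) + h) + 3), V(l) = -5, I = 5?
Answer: 1849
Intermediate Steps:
s(k, d) = (-2 + d)/(3 + k)
t(h) = -7 (t(h) = -2 - 5 = -7)
((11 - t(2)) + (-2 - 3)²)² = ((11 - 1*(-7)) + (-2 - 3)²)² = ((11 + 7) + (-5)²)² = (18 + 25)² = 43² = 1849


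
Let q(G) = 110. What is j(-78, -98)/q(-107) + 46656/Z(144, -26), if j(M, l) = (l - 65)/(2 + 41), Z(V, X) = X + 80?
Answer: 4086557/4730 ≈ 863.97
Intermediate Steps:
Z(V, X) = 80 + X
j(M, l) = -65/43 + l/43 (j(M, l) = (-65 + l)/43 = (-65 + l)*(1/43) = -65/43 + l/43)
j(-78, -98)/q(-107) + 46656/Z(144, -26) = (-65/43 + (1/43)*(-98))/110 + 46656/(80 - 26) = (-65/43 - 98/43)*(1/110) + 46656/54 = -163/43*1/110 + 46656*(1/54) = -163/4730 + 864 = 4086557/4730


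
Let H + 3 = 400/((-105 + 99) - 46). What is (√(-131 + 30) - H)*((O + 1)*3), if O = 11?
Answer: 5004/13 + 36*I*√101 ≈ 384.92 + 361.8*I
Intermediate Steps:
H = -139/13 (H = -3 + 400/((-105 + 99) - 46) = -3 + 400/(-6 - 46) = -3 + 400/(-52) = -3 + 400*(-1/52) = -3 - 100/13 = -139/13 ≈ -10.692)
(√(-131 + 30) - H)*((O + 1)*3) = (√(-131 + 30) - 1*(-139/13))*((11 + 1)*3) = (√(-101) + 139/13)*(12*3) = (I*√101 + 139/13)*36 = (139/13 + I*√101)*36 = 5004/13 + 36*I*√101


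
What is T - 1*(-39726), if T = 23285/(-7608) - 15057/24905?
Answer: 7526478369659/189477240 ≈ 39722.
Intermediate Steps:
T = -694466581/189477240 (T = 23285*(-1/7608) - 15057*1/24905 = -23285/7608 - 15057/24905 = -694466581/189477240 ≈ -3.6652)
T - 1*(-39726) = -694466581/189477240 - 1*(-39726) = -694466581/189477240 + 39726 = 7526478369659/189477240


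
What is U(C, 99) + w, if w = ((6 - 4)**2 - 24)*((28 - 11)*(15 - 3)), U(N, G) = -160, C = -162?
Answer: -4240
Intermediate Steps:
w = -4080 (w = (2**2 - 24)*(17*12) = (4 - 24)*204 = -20*204 = -4080)
U(C, 99) + w = -160 - 4080 = -4240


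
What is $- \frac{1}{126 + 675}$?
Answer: $- \frac{1}{801} \approx -0.0012484$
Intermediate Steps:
$- \frac{1}{126 + 675} = - \frac{1}{801}$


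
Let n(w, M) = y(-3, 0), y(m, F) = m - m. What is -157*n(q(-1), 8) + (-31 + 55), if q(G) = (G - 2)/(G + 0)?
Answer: 24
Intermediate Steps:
q(G) = (-2 + G)/G
y(m, F) = 0
n(w, M) = 0
-157*n(q(-1), 8) + (-31 + 55) = -157*0 + (-31 + 55) = 0 + 24 = 24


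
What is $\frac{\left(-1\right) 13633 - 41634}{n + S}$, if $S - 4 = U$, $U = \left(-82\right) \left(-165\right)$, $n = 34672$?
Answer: $- \frac{55267}{48206} \approx -1.1465$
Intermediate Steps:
$U = 13530$
$S = 13534$ ($S = 4 + 13530 = 13534$)
$\frac{\left(-1\right) 13633 - 41634}{n + S} = \frac{\left(-1\right) 13633 - 41634}{34672 + 13534} = \frac{-13633 - 41634}{48206} = \left(-55267\right) \frac{1}{48206} = - \frac{55267}{48206}$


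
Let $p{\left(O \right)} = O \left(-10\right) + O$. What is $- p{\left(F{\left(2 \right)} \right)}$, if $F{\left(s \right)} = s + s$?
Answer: $36$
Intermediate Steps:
$F{\left(s \right)} = 2 s$
$p{\left(O \right)} = - 9 O$ ($p{\left(O \right)} = - 10 O + O = - 9 O$)
$- p{\left(F{\left(2 \right)} \right)} = - \left(-9\right) 2 \cdot 2 = - \left(-9\right) 4 = \left(-1\right) \left(-36\right) = 36$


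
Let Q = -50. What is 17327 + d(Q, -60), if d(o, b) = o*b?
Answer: 20327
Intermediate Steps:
d(o, b) = b*o
17327 + d(Q, -60) = 17327 - 60*(-50) = 17327 + 3000 = 20327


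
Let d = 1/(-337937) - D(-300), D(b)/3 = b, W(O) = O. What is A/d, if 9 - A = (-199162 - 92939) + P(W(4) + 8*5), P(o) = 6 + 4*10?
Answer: 98699231968/304143299 ≈ 324.52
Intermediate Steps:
D(b) = 3*b
P(o) = 46 (P(o) = 6 + 40 = 46)
A = 292064 (A = 9 - ((-199162 - 92939) + 46) = 9 - (-292101 + 46) = 9 - 1*(-292055) = 9 + 292055 = 292064)
d = 304143299/337937 (d = 1/(-337937) - 3*(-300) = -1/337937 - 1*(-900) = -1/337937 + 900 = 304143299/337937 ≈ 900.00)
A/d = 292064/(304143299/337937) = 292064*(337937/304143299) = 98699231968/304143299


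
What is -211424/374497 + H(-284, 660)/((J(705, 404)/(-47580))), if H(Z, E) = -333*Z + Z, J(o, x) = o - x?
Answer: -1680077133449504/112723597 ≈ -1.4904e+7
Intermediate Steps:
H(Z, E) = -332*Z
-211424/374497 + H(-284, 660)/((J(705, 404)/(-47580))) = -211424/374497 + (-332*(-284))/(((705 - 1*404)/(-47580))) = -211424*1/374497 + 94288/(((705 - 404)*(-1/47580))) = -211424/374497 + 94288/((301*(-1/47580))) = -211424/374497 + 94288/(-301/47580) = -211424/374497 + 94288*(-47580/301) = -211424/374497 - 4486223040/301 = -1680077133449504/112723597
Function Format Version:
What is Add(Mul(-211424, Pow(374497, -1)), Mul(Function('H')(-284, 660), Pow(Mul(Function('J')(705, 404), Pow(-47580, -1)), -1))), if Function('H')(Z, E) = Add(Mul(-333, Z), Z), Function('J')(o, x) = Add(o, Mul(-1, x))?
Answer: Rational(-1680077133449504, 112723597) ≈ -1.4904e+7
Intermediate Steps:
Function('H')(Z, E) = Mul(-332, Z)
Add(Mul(-211424, Pow(374497, -1)), Mul(Function('H')(-284, 660), Pow(Mul(Function('J')(705, 404), Pow(-47580, -1)), -1))) = Add(Mul(-211424, Pow(374497, -1)), Mul(Mul(-332, -284), Pow(Mul(Add(705, Mul(-1, 404)), Pow(-47580, -1)), -1))) = Add(Mul(-211424, Rational(1, 374497)), Mul(94288, Pow(Mul(Add(705, -404), Rational(-1, 47580)), -1))) = Add(Rational(-211424, 374497), Mul(94288, Pow(Mul(301, Rational(-1, 47580)), -1))) = Add(Rational(-211424, 374497), Mul(94288, Pow(Rational(-301, 47580), -1))) = Add(Rational(-211424, 374497), Mul(94288, Rational(-47580, 301))) = Add(Rational(-211424, 374497), Rational(-4486223040, 301)) = Rational(-1680077133449504, 112723597)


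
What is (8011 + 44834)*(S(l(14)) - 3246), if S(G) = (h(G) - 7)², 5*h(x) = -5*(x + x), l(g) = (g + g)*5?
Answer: 4181254935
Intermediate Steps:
l(g) = 10*g (l(g) = (2*g)*5 = 10*g)
h(x) = -2*x (h(x) = (-5*(x + x))/5 = (-10*x)/5 = -2*x)
S(G) = (-7 - 2*G)² (S(G) = (-2*G - 7)² = (-7 - 2*G)²)
(8011 + 44834)*(S(l(14)) - 3246) = (8011 + 44834)*((7 + 2*(10*14))² - 3246) = 52845*((7 + 2*140)² - 3246) = 52845*((7 + 280)² - 3246) = 52845*(287² - 3246) = 52845*(82369 - 3246) = 52845*79123 = 4181254935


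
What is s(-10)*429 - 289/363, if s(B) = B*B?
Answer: 15572411/363 ≈ 42899.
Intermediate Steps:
s(B) = B**2
s(-10)*429 - 289/363 = (-10)**2*429 - 289/363 = 100*429 - 289*1/363 = 42900 - 289/363 = 15572411/363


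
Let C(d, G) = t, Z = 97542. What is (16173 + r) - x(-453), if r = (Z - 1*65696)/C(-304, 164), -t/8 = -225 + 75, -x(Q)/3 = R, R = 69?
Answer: 9843923/600 ≈ 16407.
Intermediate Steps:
x(Q) = -207 (x(Q) = -3*69 = -207)
t = 1200 (t = -8*(-225 + 75) = -8*(-150) = 1200)
C(d, G) = 1200
r = 15923/600 (r = (97542 - 1*65696)/1200 = (97542 - 65696)*(1/1200) = 31846*(1/1200) = 15923/600 ≈ 26.538)
(16173 + r) - x(-453) = (16173 + 15923/600) - 1*(-207) = 9719723/600 + 207 = 9843923/600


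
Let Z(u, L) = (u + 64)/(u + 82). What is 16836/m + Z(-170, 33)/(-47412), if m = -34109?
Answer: -1527124295/3093727824 ≈ -0.49362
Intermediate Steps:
Z(u, L) = (64 + u)/(82 + u)
16836/m + Z(-170, 33)/(-47412) = 16836/(-34109) + ((64 - 170)/(82 - 170))/(-47412) = 16836*(-1/34109) + (-106/(-88))*(-1/47412) = -732/1483 - 1/88*(-106)*(-1/47412) = -732/1483 + (53/44)*(-1/47412) = -732/1483 - 53/2086128 = -1527124295/3093727824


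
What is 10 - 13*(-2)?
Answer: 36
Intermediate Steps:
10 - 13*(-2) = 10 + 26 = 36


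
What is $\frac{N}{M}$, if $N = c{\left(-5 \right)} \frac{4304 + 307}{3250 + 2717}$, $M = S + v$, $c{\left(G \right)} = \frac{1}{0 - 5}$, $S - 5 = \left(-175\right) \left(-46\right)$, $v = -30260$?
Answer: $\frac{1537}{220828725} \approx 6.9601 \cdot 10^{-6}$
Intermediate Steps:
$S = 8055$ ($S = 5 - -8050 = 5 + 8050 = 8055$)
$c{\left(G \right)} = - \frac{1}{5}$ ($c{\left(G \right)} = \frac{1}{-5} = - \frac{1}{5}$)
$M = -22205$ ($M = 8055 - 30260 = -22205$)
$N = - \frac{1537}{9945}$ ($N = - \frac{\left(4304 + 307\right) \frac{1}{3250 + 2717}}{5} = - \frac{4611 \cdot \frac{1}{5967}}{5} = \left(- \frac{1}{5}\right) \frac{1537}{1989} = - \frac{1537}{9945} \approx -0.15455$)
$\frac{N}{M} = - \frac{1537}{9945 \left(-22205\right)} = \left(- \frac{1537}{9945}\right) \left(- \frac{1}{22205}\right) = \frac{1537}{220828725}$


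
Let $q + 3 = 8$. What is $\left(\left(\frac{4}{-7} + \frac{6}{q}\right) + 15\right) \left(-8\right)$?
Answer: $- \frac{4376}{35} \approx -125.03$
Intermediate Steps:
$q = 5$ ($q = -3 + 8 = 5$)
$\left(\left(\frac{4}{-7} + \frac{6}{q}\right) + 15\right) \left(-8\right) = \left(\left(\frac{4}{-7} + \frac{6}{5}\right) + 15\right) \left(-8\right) = \left(\left(4 \left(- \frac{1}{7}\right) + 6 \cdot \frac{1}{5}\right) + 15\right) \left(-8\right) = \left(\left(- \frac{4}{7} + \frac{6}{5}\right) + 15\right) \left(-8\right) = \left(\frac{22}{35} + 15\right) \left(-8\right) = \frac{547}{35} \left(-8\right) = - \frac{4376}{35}$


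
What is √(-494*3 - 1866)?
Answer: 6*I*√93 ≈ 57.862*I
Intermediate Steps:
√(-494*3 - 1866) = √(-1482 - 1866) = √(-3348) = 6*I*√93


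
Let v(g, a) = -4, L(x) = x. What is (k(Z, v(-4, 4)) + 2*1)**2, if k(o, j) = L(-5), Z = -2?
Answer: 9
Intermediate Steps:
k(o, j) = -5
(k(Z, v(-4, 4)) + 2*1)**2 = (-5 + 2*1)**2 = (-5 + 2)**2 = (-3)**2 = 9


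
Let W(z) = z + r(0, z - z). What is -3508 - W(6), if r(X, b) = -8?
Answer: -3506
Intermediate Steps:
W(z) = -8 + z (W(z) = z - 8 = -8 + z)
-3508 - W(6) = -3508 - (-8 + 6) = -3508 - 1*(-2) = -3508 + 2 = -3506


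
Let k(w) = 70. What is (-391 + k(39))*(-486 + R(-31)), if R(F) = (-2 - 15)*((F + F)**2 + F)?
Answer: 20963547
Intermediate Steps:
R(F) = -68*F**2 - 17*F (R(F) = -17*((2*F)**2 + F) = -17*(4*F**2 + F) = -17*(F + 4*F**2) = -68*F**2 - 17*F)
(-391 + k(39))*(-486 + R(-31)) = (-391 + 70)*(-486 - 17*(-31)*(1 + 4*(-31))) = -321*(-486 - 17*(-31)*(1 - 124)) = -321*(-486 - 17*(-31)*(-123)) = -321*(-486 - 64821) = -321*(-65307) = 20963547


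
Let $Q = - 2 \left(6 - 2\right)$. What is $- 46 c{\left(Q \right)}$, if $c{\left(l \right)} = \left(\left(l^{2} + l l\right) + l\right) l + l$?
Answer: $44528$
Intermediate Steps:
$Q = -8$ ($Q = \left(-2\right) 4 = -8$)
$c{\left(l \right)} = l + l \left(l + 2 l^{2}\right)$ ($c{\left(l \right)} = \left(\left(l^{2} + l^{2}\right) + l\right) l + l = \left(2 l^{2} + l\right) l + l = \left(l + 2 l^{2}\right) l + l = l \left(l + 2 l^{2}\right) + l = l + l \left(l + 2 l^{2}\right)$)
$- 46 c{\left(Q \right)} = - 46 \left(- 8 \left(1 - 8 + 2 \left(-8\right)^{2}\right)\right) = - 46 \left(- 8 \left(1 - 8 + 2 \cdot 64\right)\right) = - 46 \left(- 8 \left(1 - 8 + 128\right)\right) = - 46 \left(\left(-8\right) 121\right) = \left(-46\right) \left(-968\right) = 44528$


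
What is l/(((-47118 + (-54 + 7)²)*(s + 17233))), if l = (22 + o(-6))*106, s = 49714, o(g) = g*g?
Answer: -6148/3006522823 ≈ -2.0449e-6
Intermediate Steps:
o(g) = g²
l = 6148 (l = (22 + (-6)²)*106 = (22 + 36)*106 = 58*106 = 6148)
l/(((-47118 + (-54 + 7)²)*(s + 17233))) = 6148/(((-47118 + (-54 + 7)²)*(49714 + 17233))) = 6148/(((-47118 + (-47)²)*66947)) = 6148/(((-47118 + 2209)*66947)) = 6148/((-44909*66947)) = 6148/(-3006522823) = 6148*(-1/3006522823) = -6148/3006522823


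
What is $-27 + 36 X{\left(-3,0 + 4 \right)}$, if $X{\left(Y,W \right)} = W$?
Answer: $117$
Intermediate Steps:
$-27 + 36 X{\left(-3,0 + 4 \right)} = -27 + 36 \left(0 + 4\right) = -27 + 36 \cdot 4 = -27 + 144 = 117$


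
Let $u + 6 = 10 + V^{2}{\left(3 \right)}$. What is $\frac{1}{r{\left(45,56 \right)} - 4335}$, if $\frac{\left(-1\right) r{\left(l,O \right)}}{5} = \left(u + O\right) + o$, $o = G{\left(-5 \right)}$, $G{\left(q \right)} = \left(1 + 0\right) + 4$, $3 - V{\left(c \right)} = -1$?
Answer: $- \frac{1}{4740} \approx -0.00021097$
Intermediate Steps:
$V{\left(c \right)} = 4$ ($V{\left(c \right)} = 3 - -1 = 3 + 1 = 4$)
$G{\left(q \right)} = 5$ ($G{\left(q \right)} = 1 + 4 = 5$)
$o = 5$
$u = 20$ ($u = -6 + \left(10 + 4^{2}\right) = -6 + \left(10 + 16\right) = -6 + 26 = 20$)
$r{\left(l,O \right)} = -125 - 5 O$ ($r{\left(l,O \right)} = - 5 \left(\left(20 + O\right) + 5\right) = - 5 \left(25 + O\right) = -125 - 5 O$)
$\frac{1}{r{\left(45,56 \right)} - 4335} = \frac{1}{\left(-125 - 280\right) - 4335} = \frac{1}{-405 - 4335} = \frac{1}{-4740} = - \frac{1}{4740}$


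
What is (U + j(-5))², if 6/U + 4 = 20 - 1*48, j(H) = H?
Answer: 6889/256 ≈ 26.910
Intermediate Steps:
U = -3/16 (U = 6/(-4 + (20 - 1*48)) = 6/(-4 + (20 - 48)) = 6/(-4 - 28) = 6/(-32) = 6*(-1/32) = -3/16 ≈ -0.18750)
(U + j(-5))² = (-3/16 - 5)² = (-83/16)² = 6889/256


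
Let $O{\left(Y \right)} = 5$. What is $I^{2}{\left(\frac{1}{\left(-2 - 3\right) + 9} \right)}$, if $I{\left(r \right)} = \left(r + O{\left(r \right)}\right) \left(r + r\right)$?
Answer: $\frac{441}{64} \approx 6.8906$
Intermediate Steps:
$I{\left(r \right)} = 2 r \left(5 + r\right)$ ($I{\left(r \right)} = \left(r + 5\right) \left(r + r\right) = \left(5 + r\right) 2 r = 2 r \left(5 + r\right)$)
$I^{2}{\left(\frac{1}{\left(-2 - 3\right) + 9} \right)} = \left(\frac{2 \left(5 + \frac{1}{\left(-2 - 3\right) + 9}\right)}{\left(-2 - 3\right) + 9}\right)^{2} = \left(\frac{2 \left(5 + \frac{1}{-5 + 9}\right)}{-5 + 9}\right)^{2} = \left(\frac{2 \left(5 + \frac{1}{4}\right)}{4}\right)^{2} = \left(2 \cdot \frac{1}{4} \left(5 + \frac{1}{4}\right)\right)^{2} = \left(2 \cdot \frac{1}{4} \cdot \frac{21}{4}\right)^{2} = \left(\frac{21}{8}\right)^{2} = \frac{441}{64}$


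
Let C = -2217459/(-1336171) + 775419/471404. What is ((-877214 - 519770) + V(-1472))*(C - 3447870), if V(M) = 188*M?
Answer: 908716859853990398447850/157469088521 ≈ 5.7708e+12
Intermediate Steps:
C = 2081411423085/629876354084 (C = -2217459*(-1/1336171) + 775419*(1/471404) = 2217459/1336171 + 775419/471404 = 2081411423085/629876354084 ≈ 3.3045)
((-877214 - 519770) + V(-1472))*(C - 3447870) = ((-877214 - 519770) + 188*(-1472))*(2081411423085/629876354084 - 3447870) = (-1396984 - 276736)*(-2171729703544177995/629876354084) = -1673720*(-2171729703544177995/629876354084) = 908716859853990398447850/157469088521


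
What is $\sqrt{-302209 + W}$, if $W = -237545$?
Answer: $i \sqrt{539754} \approx 734.68 i$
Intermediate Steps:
$\sqrt{-302209 + W} = \sqrt{-302209 - 237545} = \sqrt{-539754} = i \sqrt{539754}$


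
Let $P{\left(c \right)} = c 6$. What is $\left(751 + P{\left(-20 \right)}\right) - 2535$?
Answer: $-1904$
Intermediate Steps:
$P{\left(c \right)} = 6 c$
$\left(751 + P{\left(-20 \right)}\right) - 2535 = \left(751 + 6 \left(-20\right)\right) - 2535 = \left(751 - 120\right) - 2535 = 631 - 2535 = -1904$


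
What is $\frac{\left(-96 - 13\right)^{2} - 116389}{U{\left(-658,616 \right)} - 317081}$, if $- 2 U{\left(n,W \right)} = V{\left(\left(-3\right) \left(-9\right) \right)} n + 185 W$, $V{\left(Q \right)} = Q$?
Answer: $\frac{17418}{60863} \approx 0.28618$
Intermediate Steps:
$U{\left(n,W \right)} = - \frac{185 W}{2} - \frac{27 n}{2}$ ($U{\left(n,W \right)} = - \frac{\left(-3\right) \left(-9\right) n + 185 W}{2} = - \frac{27 n + 185 W}{2} = - \frac{185 W}{2} - \frac{27 n}{2}$)
$\frac{\left(-96 - 13\right)^{2} - 116389}{U{\left(-658,616 \right)} - 317081} = \frac{\left(-96 - 13\right)^{2} - 116389}{\left(\left(- \frac{185}{2}\right) 616 - -8883\right) - 317081} = \frac{\left(-109\right)^{2} - 116389}{\left(-56980 + 8883\right) - 317081} = \frac{11881 - 116389}{-48097 - 317081} = - \frac{104508}{-365178} = \left(-104508\right) \left(- \frac{1}{365178}\right) = \frac{17418}{60863}$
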